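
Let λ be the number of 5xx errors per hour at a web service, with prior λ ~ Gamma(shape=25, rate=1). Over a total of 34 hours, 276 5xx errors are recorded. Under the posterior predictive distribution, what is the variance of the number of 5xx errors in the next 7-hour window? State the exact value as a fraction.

Total count 276 over total exposure 34 hours.
The Gamma prior is conjugate for the Poisson rate, so λ | data ~ Gamma(25+276, 1+34) = Gamma(301, 35).
The posterior predictive for a window of length T is Negative Binomial with variance T·α'·(β'+T)/β'² = 7·301·42/1225 = 1806/25.

1806/25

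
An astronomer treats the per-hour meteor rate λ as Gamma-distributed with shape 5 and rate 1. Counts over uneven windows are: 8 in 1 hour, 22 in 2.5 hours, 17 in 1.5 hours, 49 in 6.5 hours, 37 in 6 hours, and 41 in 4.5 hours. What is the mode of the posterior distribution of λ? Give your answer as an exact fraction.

178/23

Total count: 8 + 22 + 17 + 49 + 37 + 41 = 174.
Total exposure: 1 + 2.5 + 1.5 + 6.5 + 6 + 4.5 = 22 hours.
Posterior: α' = 5 + 174 = 179, β' = 1 + 22 = 23.
Posterior mode = (α'−1)/β' = 178/23.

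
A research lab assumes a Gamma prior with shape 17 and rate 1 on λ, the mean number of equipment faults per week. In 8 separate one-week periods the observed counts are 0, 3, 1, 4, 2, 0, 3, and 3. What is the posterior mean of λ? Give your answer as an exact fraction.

11/3

Total count: 0 + 3 + 1 + 4 + 2 + 0 + 3 + 3 = 16.
Total exposure: 8 weeks.
Gamma(α, β) with Poisson data over total exposure Σt gives posterior Gamma(α+Σx, β+Σt) = Gamma(33, 9).
Posterior mean = α'/β' = 33/9 = 11/3.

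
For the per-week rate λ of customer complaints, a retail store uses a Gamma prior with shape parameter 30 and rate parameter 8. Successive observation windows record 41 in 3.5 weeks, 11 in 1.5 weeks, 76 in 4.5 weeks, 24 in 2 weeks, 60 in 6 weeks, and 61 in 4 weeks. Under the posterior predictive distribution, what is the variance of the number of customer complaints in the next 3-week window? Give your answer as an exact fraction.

Total count: 41 + 11 + 76 + 24 + 60 + 61 = 273.
Total exposure: 3.5 + 1.5 + 4.5 + 2 + 6 + 4 = 21.5 weeks.
The Gamma prior is conjugate for the Poisson rate, so λ | data ~ Gamma(30+273, 8+21.5) = Gamma(303, 59/2).
The posterior predictive for a window of length T is Negative Binomial with variance T·α'·(β'+T)/β'² = 3·303·(65/2)/(3481/4) = 118170/3481.

118170/3481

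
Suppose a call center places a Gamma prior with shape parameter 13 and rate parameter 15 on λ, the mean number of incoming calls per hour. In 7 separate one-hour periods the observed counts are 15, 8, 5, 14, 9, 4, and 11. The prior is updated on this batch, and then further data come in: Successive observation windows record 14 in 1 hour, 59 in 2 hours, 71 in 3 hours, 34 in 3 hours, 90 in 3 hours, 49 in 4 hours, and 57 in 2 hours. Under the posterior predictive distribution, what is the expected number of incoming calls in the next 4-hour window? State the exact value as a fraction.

Total count: 15 + 8 + 5 + 14 + 9 + 4 + 11 = 66.
Total exposure: 7 hours.
After the first batch: Gamma(13 + 66, 15 + 7) = Gamma(79, 22).
Total count: 14 + 59 + 71 + 34 + 90 + 49 + 57 = 374.
Total exposure: 1 + 2 + 3 + 3 + 3 + 4 + 2 = 18 hours.
After the second batch: Gamma(79 + 374, 22 + 18) = Gamma(453, 40).
Predictive mean over a 4-hour window = T·E[λ|data] = 4·453/40 = 453/10.

453/10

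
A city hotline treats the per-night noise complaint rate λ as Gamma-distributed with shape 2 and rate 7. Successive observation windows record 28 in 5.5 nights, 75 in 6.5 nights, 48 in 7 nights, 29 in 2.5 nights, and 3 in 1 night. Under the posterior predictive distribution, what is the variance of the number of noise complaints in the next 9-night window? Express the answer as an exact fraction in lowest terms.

256410/3481

Total count: 28 + 75 + 48 + 29 + 3 = 183.
Total exposure: 5.5 + 6.5 + 7 + 2.5 + 1 = 22.5 nights.
By Gamma–Poisson conjugacy, the posterior is Gamma(α + Σx, β + Σt) = Gamma(2 + 183, 7 + 22.5) = Gamma(185, 59/2).
The posterior predictive for a window of length T is Negative Binomial with variance T·α'·(β'+T)/β'² = 9·185·(77/2)/(3481/4) = 256410/3481.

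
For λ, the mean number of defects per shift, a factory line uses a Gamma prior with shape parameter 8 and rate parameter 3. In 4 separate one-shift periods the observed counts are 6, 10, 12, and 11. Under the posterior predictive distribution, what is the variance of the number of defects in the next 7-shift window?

94

Total count: 6 + 10 + 12 + 11 = 39.
Total exposure: 4 shifts.
By Gamma–Poisson conjugacy, the posterior is Gamma(α + Σx, β + Σt) = Gamma(8 + 39, 3 + 4) = Gamma(47, 7).
The posterior predictive for a window of length T is Negative Binomial with variance T·α'·(β'+T)/β'² = 7·47·14/49 = 94.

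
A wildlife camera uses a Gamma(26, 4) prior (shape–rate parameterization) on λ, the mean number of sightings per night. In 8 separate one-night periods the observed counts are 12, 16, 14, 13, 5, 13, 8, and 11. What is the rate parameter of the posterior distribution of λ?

12

Total count: 12 + 16 + 14 + 13 + 5 + 13 + 8 + 11 = 92.
Total exposure: 8 nights.
The Gamma prior is conjugate for the Poisson rate, so λ | data ~ Gamma(26+92, 4+8) = Gamma(118, 12).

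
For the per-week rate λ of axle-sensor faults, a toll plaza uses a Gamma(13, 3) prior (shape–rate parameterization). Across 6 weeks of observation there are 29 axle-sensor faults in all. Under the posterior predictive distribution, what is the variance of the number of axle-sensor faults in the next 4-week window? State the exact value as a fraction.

728/27

Total count 29 over total exposure 6 weeks.
By Gamma–Poisson conjugacy, the posterior is Gamma(α + Σx, β + Σt) = Gamma(13 + 29, 3 + 6) = Gamma(42, 9).
The posterior predictive for a window of length T is Negative Binomial with variance T·α'·(β'+T)/β'² = 4·42·13/81 = 728/27.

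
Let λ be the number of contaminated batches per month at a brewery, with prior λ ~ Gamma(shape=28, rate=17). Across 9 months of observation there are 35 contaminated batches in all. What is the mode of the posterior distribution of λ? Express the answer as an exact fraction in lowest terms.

31/13

Total count 35 over total exposure 9 months.
Posterior: α' = 28 + 35 = 63, β' = 17 + 9 = 26.
Posterior mode = (α'−1)/β' = 62/26 = 31/13.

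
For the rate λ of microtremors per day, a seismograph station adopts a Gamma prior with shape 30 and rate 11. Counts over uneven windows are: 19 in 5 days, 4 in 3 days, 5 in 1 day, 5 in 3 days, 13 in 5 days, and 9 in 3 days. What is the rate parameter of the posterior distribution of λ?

Total count: 19 + 4 + 5 + 5 + 13 + 9 = 55.
Total exposure: 5 + 3 + 1 + 3 + 5 + 3 = 20 days.
The Gamma prior is conjugate for the Poisson rate, so λ | data ~ Gamma(30+55, 11+20) = Gamma(85, 31).

31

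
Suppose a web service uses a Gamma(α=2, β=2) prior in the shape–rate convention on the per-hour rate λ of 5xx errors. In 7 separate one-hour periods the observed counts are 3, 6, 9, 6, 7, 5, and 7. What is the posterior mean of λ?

Total count: 3 + 6 + 9 + 6 + 7 + 5 + 7 = 43.
Total exposure: 7 hours.
Conjugate update: add total count to the shape and total exposure to the rate, giving Gamma(45, 9).
Posterior mean = α'/β' = 45/9 = 5.

5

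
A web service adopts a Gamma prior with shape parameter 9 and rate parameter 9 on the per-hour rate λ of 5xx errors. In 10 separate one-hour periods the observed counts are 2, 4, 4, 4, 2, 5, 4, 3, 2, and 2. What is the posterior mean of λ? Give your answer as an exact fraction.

41/19

Total count: 2 + 4 + 4 + 4 + 2 + 5 + 4 + 3 + 2 + 2 = 32.
Total exposure: 10 hours.
The Gamma prior is conjugate for the Poisson rate, so λ | data ~ Gamma(9+32, 9+10) = Gamma(41, 19).
Posterior mean = α'/β' = 41/19.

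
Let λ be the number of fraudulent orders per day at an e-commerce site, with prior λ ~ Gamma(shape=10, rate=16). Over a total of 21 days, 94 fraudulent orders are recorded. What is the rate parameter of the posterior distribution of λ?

Total count 94 over total exposure 21 days.
Conjugate update: add total count to the shape and total exposure to the rate, giving Gamma(104, 37).

37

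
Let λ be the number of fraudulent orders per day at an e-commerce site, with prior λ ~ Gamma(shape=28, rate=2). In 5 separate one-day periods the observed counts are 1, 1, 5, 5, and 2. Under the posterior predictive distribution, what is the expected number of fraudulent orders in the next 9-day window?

Total count: 1 + 1 + 5 + 5 + 2 = 14.
Total exposure: 5 days.
By Gamma–Poisson conjugacy, the posterior is Gamma(α + Σx, β + Σt) = Gamma(28 + 14, 2 + 5) = Gamma(42, 7).
Predictive mean over a 9-day window = T·E[λ|data] = 9·42/7 = 54.

54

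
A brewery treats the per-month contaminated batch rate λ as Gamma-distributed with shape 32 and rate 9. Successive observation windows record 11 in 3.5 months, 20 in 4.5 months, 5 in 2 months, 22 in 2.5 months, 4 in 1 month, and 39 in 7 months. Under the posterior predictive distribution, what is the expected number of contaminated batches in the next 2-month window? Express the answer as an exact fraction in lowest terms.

Total count: 11 + 20 + 5 + 22 + 4 + 39 = 101.
Total exposure: 3.5 + 4.5 + 2 + 2.5 + 1 + 7 = 20.5 months.
Conjugate update: add total count to the shape and total exposure to the rate, giving Gamma(133, 59/2).
Predictive mean over a 2-month window = T·E[λ|data] = 2·133/(59/2) = 532/59.

532/59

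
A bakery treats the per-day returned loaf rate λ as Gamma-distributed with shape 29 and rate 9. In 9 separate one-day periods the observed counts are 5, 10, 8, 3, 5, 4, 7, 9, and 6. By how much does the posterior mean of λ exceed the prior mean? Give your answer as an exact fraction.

14/9

Total count: 5 + 10 + 8 + 3 + 5 + 4 + 7 + 9 + 6 = 57.
Total exposure: 9 days.
Posterior: α' = 29 + 57 = 86, β' = 9 + 9 = 18.
Posterior mean = 86/18 = 43/9; prior mean = 29/9 = 29/9. Difference = 43/9 − 29/9 = 14/9.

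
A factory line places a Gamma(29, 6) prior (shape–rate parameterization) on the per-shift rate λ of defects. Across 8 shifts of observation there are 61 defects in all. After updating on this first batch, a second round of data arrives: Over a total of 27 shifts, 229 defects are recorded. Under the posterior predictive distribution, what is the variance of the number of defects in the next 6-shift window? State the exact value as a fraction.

Total count 61 over total exposure 8 shifts.
After the first batch: Gamma(29 + 61, 6 + 8) = Gamma(90, 14).
Total count 229 over total exposure 27 shifts.
After the second batch: Gamma(90 + 229, 14 + 27) = Gamma(319, 41).
The posterior predictive for a window of length T is Negative Binomial with variance T·α'·(β'+T)/β'² = 6·319·47/1681 = 89958/1681.

89958/1681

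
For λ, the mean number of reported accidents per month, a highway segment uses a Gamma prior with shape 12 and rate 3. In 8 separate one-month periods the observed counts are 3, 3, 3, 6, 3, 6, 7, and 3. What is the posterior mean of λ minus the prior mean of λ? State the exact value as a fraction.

Total count: 3 + 3 + 3 + 6 + 3 + 6 + 7 + 3 = 34.
Total exposure: 8 months.
The Gamma prior is conjugate for the Poisson rate, so λ | data ~ Gamma(12+34, 3+8) = Gamma(46, 11).
Posterior mean = 46/11 = 46/11; prior mean = 12/3 = 4. Difference = 46/11 − 4 = 2/11.

2/11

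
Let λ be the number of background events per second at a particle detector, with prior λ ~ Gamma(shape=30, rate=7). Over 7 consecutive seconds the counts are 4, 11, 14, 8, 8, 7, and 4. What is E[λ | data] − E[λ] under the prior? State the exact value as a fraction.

13/7

Total count: 4 + 11 + 14 + 8 + 8 + 7 + 4 = 56.
Total exposure: 7 seconds.
By Gamma–Poisson conjugacy, the posterior is Gamma(α + Σx, β + Σt) = Gamma(30 + 56, 7 + 7) = Gamma(86, 14).
Posterior mean = 86/14 = 43/7; prior mean = 30/7 = 30/7. Difference = 43/7 − 30/7 = 13/7.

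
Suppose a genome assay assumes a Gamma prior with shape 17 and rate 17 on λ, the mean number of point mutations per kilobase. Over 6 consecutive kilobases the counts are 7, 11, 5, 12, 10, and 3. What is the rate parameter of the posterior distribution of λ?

Total count: 7 + 11 + 5 + 12 + 10 + 3 = 48.
Total exposure: 6 kilobases.
By Gamma–Poisson conjugacy, the posterior is Gamma(α + Σx, β + Σt) = Gamma(17 + 48, 17 + 6) = Gamma(65, 23).

23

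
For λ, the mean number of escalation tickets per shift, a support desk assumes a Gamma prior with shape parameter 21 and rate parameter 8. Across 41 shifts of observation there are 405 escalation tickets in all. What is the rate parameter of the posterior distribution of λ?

Total count 405 over total exposure 41 shifts.
Gamma(α, β) with Poisson data over total exposure Σt gives posterior Gamma(α+Σx, β+Σt) = Gamma(426, 49).

49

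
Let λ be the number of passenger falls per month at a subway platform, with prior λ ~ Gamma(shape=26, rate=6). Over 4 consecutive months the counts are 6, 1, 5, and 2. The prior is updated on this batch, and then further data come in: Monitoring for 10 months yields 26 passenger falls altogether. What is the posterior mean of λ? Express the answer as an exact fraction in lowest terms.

33/10

Total count: 6 + 1 + 5 + 2 = 14.
Total exposure: 4 months.
After the first batch: Gamma(26 + 14, 6 + 4) = Gamma(40, 10).
Total count 26 over total exposure 10 months.
After the second batch: Gamma(40 + 26, 10 + 10) = Gamma(66, 20).
Posterior mean = α'/β' = 66/20 = 33/10.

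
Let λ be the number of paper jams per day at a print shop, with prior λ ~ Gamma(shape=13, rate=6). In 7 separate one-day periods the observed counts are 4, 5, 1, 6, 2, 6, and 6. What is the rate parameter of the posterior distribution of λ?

Total count: 4 + 5 + 1 + 6 + 2 + 6 + 6 = 30.
Total exposure: 7 days.
Gamma(α, β) with Poisson data over total exposure Σt gives posterior Gamma(α+Σx, β+Σt) = Gamma(43, 13).

13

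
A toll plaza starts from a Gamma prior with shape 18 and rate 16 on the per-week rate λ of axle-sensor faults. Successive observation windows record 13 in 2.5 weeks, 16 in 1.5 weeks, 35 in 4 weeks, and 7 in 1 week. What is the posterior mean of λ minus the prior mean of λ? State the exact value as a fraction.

487/200

Total count: 13 + 16 + 35 + 7 = 71.
Total exposure: 2.5 + 1.5 + 4 + 1 = 9 weeks.
By Gamma–Poisson conjugacy, the posterior is Gamma(α + Σx, β + Σt) = Gamma(18 + 71, 16 + 9) = Gamma(89, 25).
Posterior mean = 89/25 = 89/25; prior mean = 18/16 = 9/8. Difference = 89/25 − 9/8 = 487/200.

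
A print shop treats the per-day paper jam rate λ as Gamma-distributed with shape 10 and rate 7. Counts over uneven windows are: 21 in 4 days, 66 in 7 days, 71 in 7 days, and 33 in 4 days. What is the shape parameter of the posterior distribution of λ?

Total count: 21 + 66 + 71 + 33 = 191.
Total exposure: 4 + 7 + 7 + 4 = 22 days.
Gamma(α, β) with Poisson data over total exposure Σt gives posterior Gamma(α+Σx, β+Σt) = Gamma(201, 29).

201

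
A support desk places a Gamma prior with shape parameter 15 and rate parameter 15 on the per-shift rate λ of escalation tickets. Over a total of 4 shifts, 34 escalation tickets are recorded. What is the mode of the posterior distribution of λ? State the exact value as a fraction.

Total count 34 over total exposure 4 shifts.
The Gamma prior is conjugate for the Poisson rate, so λ | data ~ Gamma(15+34, 15+4) = Gamma(49, 19).
Posterior mode = (α'−1)/β' = 48/19.

48/19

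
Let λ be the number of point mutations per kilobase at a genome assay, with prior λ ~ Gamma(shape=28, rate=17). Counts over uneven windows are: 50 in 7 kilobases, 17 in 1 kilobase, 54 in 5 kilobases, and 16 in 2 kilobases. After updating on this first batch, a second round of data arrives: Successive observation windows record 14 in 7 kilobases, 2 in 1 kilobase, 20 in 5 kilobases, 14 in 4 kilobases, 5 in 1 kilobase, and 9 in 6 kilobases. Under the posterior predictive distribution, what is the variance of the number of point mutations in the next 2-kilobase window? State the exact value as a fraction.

Total count: 50 + 17 + 54 + 16 = 137.
Total exposure: 7 + 1 + 5 + 2 = 15 kilobases.
After the first batch: Gamma(28 + 137, 17 + 15) = Gamma(165, 32).
Total count: 14 + 2 + 20 + 14 + 5 + 9 = 64.
Total exposure: 7 + 1 + 5 + 4 + 1 + 6 = 24 kilobases.
After the second batch: Gamma(165 + 64, 32 + 24) = Gamma(229, 56).
The posterior predictive for a window of length T is Negative Binomial with variance T·α'·(β'+T)/β'² = 2·229·58/3136 = 6641/784.

6641/784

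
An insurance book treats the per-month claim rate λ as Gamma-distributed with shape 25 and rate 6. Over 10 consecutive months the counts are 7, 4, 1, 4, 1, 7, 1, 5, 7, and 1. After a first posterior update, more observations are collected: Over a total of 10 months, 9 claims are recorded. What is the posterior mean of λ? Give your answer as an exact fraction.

Total count: 7 + 4 + 1 + 4 + 1 + 7 + 1 + 5 + 7 + 1 = 38.
Total exposure: 10 months.
After the first batch: Gamma(25 + 38, 6 + 10) = Gamma(63, 16).
Total count 9 over total exposure 10 months.
After the second batch: Gamma(63 + 9, 16 + 10) = Gamma(72, 26).
Posterior mean = α'/β' = 72/26 = 36/13.

36/13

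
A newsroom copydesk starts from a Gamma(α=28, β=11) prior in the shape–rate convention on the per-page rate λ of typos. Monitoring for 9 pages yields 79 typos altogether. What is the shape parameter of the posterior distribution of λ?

Total count 79 over total exposure 9 pages.
Gamma(α, β) with Poisson data over total exposure Σt gives posterior Gamma(α+Σx, β+Σt) = Gamma(107, 20).

107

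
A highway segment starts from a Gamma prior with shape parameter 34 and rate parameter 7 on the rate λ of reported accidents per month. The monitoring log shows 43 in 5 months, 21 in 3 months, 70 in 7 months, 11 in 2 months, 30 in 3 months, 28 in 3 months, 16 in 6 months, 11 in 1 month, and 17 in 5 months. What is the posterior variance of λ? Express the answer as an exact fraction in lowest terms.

Total count: 43 + 21 + 70 + 11 + 30 + 28 + 16 + 11 + 17 = 247.
Total exposure: 5 + 3 + 7 + 2 + 3 + 3 + 6 + 1 + 5 = 35 months.
Gamma(α, β) with Poisson data over total exposure Σt gives posterior Gamma(α+Σx, β+Σt) = Gamma(281, 42).
Posterior variance = α'/β'² = 281/1764.

281/1764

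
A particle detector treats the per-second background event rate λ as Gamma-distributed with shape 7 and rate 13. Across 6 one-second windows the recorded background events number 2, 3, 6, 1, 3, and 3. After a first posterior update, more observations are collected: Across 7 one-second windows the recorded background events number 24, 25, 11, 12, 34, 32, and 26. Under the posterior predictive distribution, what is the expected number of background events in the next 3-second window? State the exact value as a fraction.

567/26

Total count: 2 + 3 + 6 + 1 + 3 + 3 = 18.
Total exposure: 6 seconds.
After the first batch: Gamma(7 + 18, 13 + 6) = Gamma(25, 19).
Total count: 24 + 25 + 11 + 12 + 34 + 32 + 26 = 164.
Total exposure: 7 seconds.
After the second batch: Gamma(25 + 164, 19 + 7) = Gamma(189, 26).
Predictive mean over a 3-second window = T·E[λ|data] = 3·189/26 = 567/26.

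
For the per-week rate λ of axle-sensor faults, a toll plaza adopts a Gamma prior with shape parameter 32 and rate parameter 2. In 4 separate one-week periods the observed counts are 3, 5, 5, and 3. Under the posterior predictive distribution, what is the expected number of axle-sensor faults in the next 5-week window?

Total count: 3 + 5 + 5 + 3 = 16.
Total exposure: 4 weeks.
Conjugate update: add total count to the shape and total exposure to the rate, giving Gamma(48, 6).
Predictive mean over a 5-week window = T·E[λ|data] = 5·48/6 = 40.

40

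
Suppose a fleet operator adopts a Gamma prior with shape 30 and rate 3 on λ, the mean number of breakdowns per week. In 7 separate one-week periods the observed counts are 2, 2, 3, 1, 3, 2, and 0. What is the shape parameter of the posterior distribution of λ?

43

Total count: 2 + 2 + 3 + 1 + 3 + 2 + 0 = 13.
Total exposure: 7 weeks.
The Gamma prior is conjugate for the Poisson rate, so λ | data ~ Gamma(30+13, 3+7) = Gamma(43, 10).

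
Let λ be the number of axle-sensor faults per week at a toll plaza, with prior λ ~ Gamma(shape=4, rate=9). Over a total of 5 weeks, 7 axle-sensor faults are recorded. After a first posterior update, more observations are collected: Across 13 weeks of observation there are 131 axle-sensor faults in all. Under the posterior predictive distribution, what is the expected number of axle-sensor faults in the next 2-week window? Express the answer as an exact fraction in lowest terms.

Total count 7 over total exposure 5 weeks.
After the first batch: Gamma(4 + 7, 9 + 5) = Gamma(11, 14).
Total count 131 over total exposure 13 weeks.
After the second batch: Gamma(11 + 131, 14 + 13) = Gamma(142, 27).
Predictive mean over a 2-week window = T·E[λ|data] = 2·142/27 = 284/27.

284/27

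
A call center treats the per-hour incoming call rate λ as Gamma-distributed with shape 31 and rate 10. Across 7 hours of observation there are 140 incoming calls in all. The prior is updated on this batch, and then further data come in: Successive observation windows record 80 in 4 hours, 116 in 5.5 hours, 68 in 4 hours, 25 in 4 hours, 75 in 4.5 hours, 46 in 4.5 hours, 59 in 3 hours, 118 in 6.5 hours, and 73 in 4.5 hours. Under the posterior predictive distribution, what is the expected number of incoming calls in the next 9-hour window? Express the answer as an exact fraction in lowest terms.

Total count 140 over total exposure 7 hours.
After the first batch: Gamma(31 + 140, 10 + 7) = Gamma(171, 17).
Total count: 80 + 116 + 68 + 25 + 75 + 46 + 59 + 118 + 73 = 660.
Total exposure: 4 + 5.5 + 4 + 4 + 4.5 + 4.5 + 3 + 6.5 + 4.5 = 40.5 hours.
After the second batch: Gamma(171 + 660, 17 + 40.5) = Gamma(831, 115/2).
Predictive mean over a 9-hour window = T·E[λ|data] = 9·831/(115/2) = 14958/115.

14958/115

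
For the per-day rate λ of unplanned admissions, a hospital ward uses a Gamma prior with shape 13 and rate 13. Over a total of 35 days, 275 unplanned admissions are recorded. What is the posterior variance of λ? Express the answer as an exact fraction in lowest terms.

1/8

Total count 275 over total exposure 35 days.
The Gamma prior is conjugate for the Poisson rate, so λ | data ~ Gamma(13+275, 13+35) = Gamma(288, 48).
Posterior variance = α'/β'² = 288/2304 = 1/8.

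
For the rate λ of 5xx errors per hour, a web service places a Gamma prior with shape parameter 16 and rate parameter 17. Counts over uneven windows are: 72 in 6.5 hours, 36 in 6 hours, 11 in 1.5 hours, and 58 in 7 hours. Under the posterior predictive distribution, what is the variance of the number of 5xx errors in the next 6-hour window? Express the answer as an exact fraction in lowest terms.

12738/361

Total count: 72 + 36 + 11 + 58 = 177.
Total exposure: 6.5 + 6 + 1.5 + 7 = 21 hours.
The Gamma prior is conjugate for the Poisson rate, so λ | data ~ Gamma(16+177, 17+21) = Gamma(193, 38).
The posterior predictive for a window of length T is Negative Binomial with variance T·α'·(β'+T)/β'² = 6·193·44/1444 = 12738/361.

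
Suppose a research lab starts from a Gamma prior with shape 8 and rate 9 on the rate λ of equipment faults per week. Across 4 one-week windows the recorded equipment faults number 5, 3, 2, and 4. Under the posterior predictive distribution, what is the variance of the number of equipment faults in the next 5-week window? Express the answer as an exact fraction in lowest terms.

1980/169

Total count: 5 + 3 + 2 + 4 = 14.
Total exposure: 4 weeks.
Conjugate update: add total count to the shape and total exposure to the rate, giving Gamma(22, 13).
The posterior predictive for a window of length T is Negative Binomial with variance T·α'·(β'+T)/β'² = 5·22·18/169 = 1980/169.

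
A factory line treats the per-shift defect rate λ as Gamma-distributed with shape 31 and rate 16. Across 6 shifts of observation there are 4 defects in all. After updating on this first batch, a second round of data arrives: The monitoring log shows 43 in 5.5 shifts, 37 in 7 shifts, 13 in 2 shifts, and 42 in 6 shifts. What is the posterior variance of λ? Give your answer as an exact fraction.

8/85

Total count 4 over total exposure 6 shifts.
After the first batch: Gamma(31 + 4, 16 + 6) = Gamma(35, 22).
Total count: 43 + 37 + 13 + 42 = 135.
Total exposure: 5.5 + 7 + 2 + 6 = 20.5 shifts.
After the second batch: Gamma(35 + 135, 22 + 20.5) = Gamma(170, 85/2).
Posterior variance = α'/β'² = 170/(7225/4) = 8/85.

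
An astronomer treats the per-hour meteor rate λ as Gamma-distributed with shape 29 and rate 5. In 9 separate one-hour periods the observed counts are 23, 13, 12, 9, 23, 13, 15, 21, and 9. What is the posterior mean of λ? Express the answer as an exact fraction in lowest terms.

Total count: 23 + 13 + 12 + 9 + 23 + 13 + 15 + 21 + 9 = 138.
Total exposure: 9 hours.
Posterior: α' = 29 + 138 = 167, β' = 5 + 9 = 14.
Posterior mean = α'/β' = 167/14.

167/14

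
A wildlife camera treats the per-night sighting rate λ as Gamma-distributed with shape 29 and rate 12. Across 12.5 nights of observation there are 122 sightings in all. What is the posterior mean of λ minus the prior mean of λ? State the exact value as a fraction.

2203/588

Total count 122 over total exposure 12.5 nights.
The Gamma prior is conjugate for the Poisson rate, so λ | data ~ Gamma(29+122, 12+12.5) = Gamma(151, 49/2).
Posterior mean = 151/(49/2) = 302/49; prior mean = 29/12 = 29/12. Difference = 302/49 − 29/12 = 2203/588.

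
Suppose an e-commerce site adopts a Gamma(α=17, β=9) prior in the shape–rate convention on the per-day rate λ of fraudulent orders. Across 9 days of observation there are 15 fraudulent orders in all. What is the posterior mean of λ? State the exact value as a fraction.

16/9

Total count 15 over total exposure 9 days.
The Gamma prior is conjugate for the Poisson rate, so λ | data ~ Gamma(17+15, 9+9) = Gamma(32, 18).
Posterior mean = α'/β' = 32/18 = 16/9.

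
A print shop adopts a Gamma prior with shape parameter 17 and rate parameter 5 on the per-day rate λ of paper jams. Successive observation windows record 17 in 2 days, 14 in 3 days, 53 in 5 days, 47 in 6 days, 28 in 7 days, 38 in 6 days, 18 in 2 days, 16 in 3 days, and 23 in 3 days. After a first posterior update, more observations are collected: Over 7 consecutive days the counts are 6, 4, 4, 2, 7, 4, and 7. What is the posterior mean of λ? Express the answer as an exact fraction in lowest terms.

305/49

Total count: 17 + 14 + 53 + 47 + 28 + 38 + 18 + 16 + 23 = 254.
Total exposure: 2 + 3 + 5 + 6 + 7 + 6 + 2 + 3 + 3 = 37 days.
After the first batch: Gamma(17 + 254, 5 + 37) = Gamma(271, 42).
Total count: 6 + 4 + 4 + 2 + 7 + 4 + 7 = 34.
Total exposure: 7 days.
After the second batch: Gamma(271 + 34, 42 + 7) = Gamma(305, 49).
Posterior mean = α'/β' = 305/49.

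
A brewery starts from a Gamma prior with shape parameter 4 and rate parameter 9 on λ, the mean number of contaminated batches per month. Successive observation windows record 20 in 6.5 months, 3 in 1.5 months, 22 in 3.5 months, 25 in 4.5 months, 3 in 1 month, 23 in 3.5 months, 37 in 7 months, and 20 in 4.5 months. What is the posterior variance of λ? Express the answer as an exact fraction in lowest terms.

Total count: 20 + 3 + 22 + 25 + 3 + 23 + 37 + 20 = 153.
Total exposure: 6.5 + 1.5 + 3.5 + 4.5 + 1 + 3.5 + 7 + 4.5 = 32 months.
Gamma(α, β) with Poisson data over total exposure Σt gives posterior Gamma(α+Σx, β+Σt) = Gamma(157, 41).
Posterior variance = α'/β'² = 157/1681.

157/1681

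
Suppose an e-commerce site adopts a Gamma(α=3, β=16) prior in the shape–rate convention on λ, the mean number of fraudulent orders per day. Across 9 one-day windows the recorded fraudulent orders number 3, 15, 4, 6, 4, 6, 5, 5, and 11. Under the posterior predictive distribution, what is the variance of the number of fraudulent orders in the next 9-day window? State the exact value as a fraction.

Total count: 3 + 15 + 4 + 6 + 4 + 6 + 5 + 5 + 11 = 59.
Total exposure: 9 days.
Gamma(α, β) with Poisson data over total exposure Σt gives posterior Gamma(α+Σx, β+Σt) = Gamma(62, 25).
The posterior predictive for a window of length T is Negative Binomial with variance T·α'·(β'+T)/β'² = 9·62·34/625 = 18972/625.

18972/625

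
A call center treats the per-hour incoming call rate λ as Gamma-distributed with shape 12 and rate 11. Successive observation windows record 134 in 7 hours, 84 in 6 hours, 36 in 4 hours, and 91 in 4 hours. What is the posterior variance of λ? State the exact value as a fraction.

Total count: 134 + 84 + 36 + 91 = 345.
Total exposure: 7 + 6 + 4 + 4 = 21 hours.
Posterior: α' = 12 + 345 = 357, β' = 11 + 21 = 32.
Posterior variance = α'/β'² = 357/1024.

357/1024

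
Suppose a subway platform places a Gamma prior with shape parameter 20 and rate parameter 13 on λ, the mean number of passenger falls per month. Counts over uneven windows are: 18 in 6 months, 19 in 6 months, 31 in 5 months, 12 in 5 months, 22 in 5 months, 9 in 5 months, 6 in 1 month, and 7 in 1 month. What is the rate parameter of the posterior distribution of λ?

Total count: 18 + 19 + 31 + 12 + 22 + 9 + 6 + 7 = 124.
Total exposure: 6 + 6 + 5 + 5 + 5 + 5 + 1 + 1 = 34 months.
Gamma(α, β) with Poisson data over total exposure Σt gives posterior Gamma(α+Σx, β+Σt) = Gamma(144, 47).

47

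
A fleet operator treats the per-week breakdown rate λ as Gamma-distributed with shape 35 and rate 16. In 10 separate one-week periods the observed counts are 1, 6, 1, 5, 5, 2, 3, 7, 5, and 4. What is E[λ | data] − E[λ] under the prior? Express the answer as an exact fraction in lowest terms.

137/208

Total count: 1 + 6 + 1 + 5 + 5 + 2 + 3 + 7 + 5 + 4 = 39.
Total exposure: 10 weeks.
Posterior: α' = 35 + 39 = 74, β' = 16 + 10 = 26.
Posterior mean = 74/26 = 37/13; prior mean = 35/16 = 35/16. Difference = 37/13 − 35/16 = 137/208.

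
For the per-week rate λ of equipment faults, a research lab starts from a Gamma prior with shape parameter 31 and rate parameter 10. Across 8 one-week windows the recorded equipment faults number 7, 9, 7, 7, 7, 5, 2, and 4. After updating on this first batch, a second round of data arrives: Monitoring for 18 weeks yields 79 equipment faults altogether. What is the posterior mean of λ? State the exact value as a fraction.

79/18

Total count: 7 + 9 + 7 + 7 + 7 + 5 + 2 + 4 = 48.
Total exposure: 8 weeks.
After the first batch: Gamma(31 + 48, 10 + 8) = Gamma(79, 18).
Total count 79 over total exposure 18 weeks.
After the second batch: Gamma(79 + 79, 18 + 18) = Gamma(158, 36).
Posterior mean = α'/β' = 158/36 = 79/18.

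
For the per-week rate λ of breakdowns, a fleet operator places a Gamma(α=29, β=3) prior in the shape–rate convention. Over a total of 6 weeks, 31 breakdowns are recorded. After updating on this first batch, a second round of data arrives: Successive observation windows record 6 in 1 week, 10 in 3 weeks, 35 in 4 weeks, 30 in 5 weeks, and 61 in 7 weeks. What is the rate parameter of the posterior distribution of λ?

Total count 31 over total exposure 6 weeks.
After the first batch: Gamma(29 + 31, 3 + 6) = Gamma(60, 9).
Total count: 6 + 10 + 35 + 30 + 61 = 142.
Total exposure: 1 + 3 + 4 + 5 + 7 = 20 weeks.
After the second batch: Gamma(60 + 142, 9 + 20) = Gamma(202, 29).

29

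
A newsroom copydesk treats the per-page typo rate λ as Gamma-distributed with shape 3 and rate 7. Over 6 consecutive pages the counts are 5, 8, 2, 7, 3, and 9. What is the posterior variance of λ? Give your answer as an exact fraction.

Total count: 5 + 8 + 2 + 7 + 3 + 9 = 34.
Total exposure: 6 pages.
Posterior: α' = 3 + 34 = 37, β' = 7 + 6 = 13.
Posterior variance = α'/β'² = 37/169.

37/169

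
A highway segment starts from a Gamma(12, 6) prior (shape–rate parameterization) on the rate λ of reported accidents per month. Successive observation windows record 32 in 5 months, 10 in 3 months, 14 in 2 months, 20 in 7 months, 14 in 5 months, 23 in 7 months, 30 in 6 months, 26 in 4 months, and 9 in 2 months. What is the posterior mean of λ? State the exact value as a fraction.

Total count: 32 + 10 + 14 + 20 + 14 + 23 + 30 + 26 + 9 = 178.
Total exposure: 5 + 3 + 2 + 7 + 5 + 7 + 6 + 4 + 2 = 41 months.
The Gamma prior is conjugate for the Poisson rate, so λ | data ~ Gamma(12+178, 6+41) = Gamma(190, 47).
Posterior mean = α'/β' = 190/47.

190/47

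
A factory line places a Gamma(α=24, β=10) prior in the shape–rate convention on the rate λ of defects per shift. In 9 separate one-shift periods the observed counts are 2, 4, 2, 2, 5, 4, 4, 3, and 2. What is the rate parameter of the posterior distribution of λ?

19

Total count: 2 + 4 + 2 + 2 + 5 + 4 + 4 + 3 + 2 = 28.
Total exposure: 9 shifts.
By Gamma–Poisson conjugacy, the posterior is Gamma(α + Σx, β + Σt) = Gamma(24 + 28, 10 + 9) = Gamma(52, 19).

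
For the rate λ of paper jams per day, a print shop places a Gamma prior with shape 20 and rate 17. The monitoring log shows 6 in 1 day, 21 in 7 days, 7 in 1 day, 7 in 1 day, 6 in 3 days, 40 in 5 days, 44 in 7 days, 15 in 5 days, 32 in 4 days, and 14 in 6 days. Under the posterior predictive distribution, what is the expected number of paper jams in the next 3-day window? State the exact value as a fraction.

212/19

Total count: 6 + 21 + 7 + 7 + 6 + 40 + 44 + 15 + 32 + 14 = 192.
Total exposure: 1 + 7 + 1 + 1 + 3 + 5 + 7 + 5 + 4 + 6 = 40 days.
Posterior: α' = 20 + 192 = 212, β' = 17 + 40 = 57.
Predictive mean over a 3-day window = T·E[λ|data] = 3·212/57 = 212/19.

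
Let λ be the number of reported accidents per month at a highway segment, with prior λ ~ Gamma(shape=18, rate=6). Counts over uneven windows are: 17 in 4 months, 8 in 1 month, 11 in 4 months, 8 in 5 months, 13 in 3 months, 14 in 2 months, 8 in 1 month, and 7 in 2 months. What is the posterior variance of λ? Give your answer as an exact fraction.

Total count: 17 + 8 + 11 + 8 + 13 + 14 + 8 + 7 = 86.
Total exposure: 4 + 1 + 4 + 5 + 3 + 2 + 1 + 2 = 22 months.
Conjugate update: add total count to the shape and total exposure to the rate, giving Gamma(104, 28).
Posterior variance = α'/β'² = 104/784 = 13/98.

13/98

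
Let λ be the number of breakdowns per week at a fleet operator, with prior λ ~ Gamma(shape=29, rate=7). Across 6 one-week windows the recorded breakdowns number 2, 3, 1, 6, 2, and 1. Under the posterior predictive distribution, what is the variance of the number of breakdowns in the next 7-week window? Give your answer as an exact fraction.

Total count: 2 + 3 + 1 + 6 + 2 + 1 = 15.
Total exposure: 6 weeks.
By Gamma–Poisson conjugacy, the posterior is Gamma(α + Σx, β + Σt) = Gamma(29 + 15, 7 + 6) = Gamma(44, 13).
The posterior predictive for a window of length T is Negative Binomial with variance T·α'·(β'+T)/β'² = 7·44·20/169 = 6160/169.

6160/169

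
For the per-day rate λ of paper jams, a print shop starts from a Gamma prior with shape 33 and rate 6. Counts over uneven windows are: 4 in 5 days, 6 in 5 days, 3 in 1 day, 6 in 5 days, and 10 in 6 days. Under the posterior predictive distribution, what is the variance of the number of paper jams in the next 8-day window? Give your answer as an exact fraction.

1116/49

Total count: 4 + 6 + 3 + 6 + 10 = 29.
Total exposure: 5 + 5 + 1 + 5 + 6 = 22 days.
The Gamma prior is conjugate for the Poisson rate, so λ | data ~ Gamma(33+29, 6+22) = Gamma(62, 28).
The posterior predictive for a window of length T is Negative Binomial with variance T·α'·(β'+T)/β'² = 8·62·36/784 = 1116/49.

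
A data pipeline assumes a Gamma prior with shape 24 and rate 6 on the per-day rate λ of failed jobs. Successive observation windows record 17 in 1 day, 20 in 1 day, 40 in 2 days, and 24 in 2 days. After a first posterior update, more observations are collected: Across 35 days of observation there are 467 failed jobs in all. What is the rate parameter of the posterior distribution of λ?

47

Total count: 17 + 20 + 40 + 24 = 101.
Total exposure: 1 + 1 + 2 + 2 = 6 days.
After the first batch: Gamma(24 + 101, 6 + 6) = Gamma(125, 12).
Total count 467 over total exposure 35 days.
After the second batch: Gamma(125 + 467, 12 + 35) = Gamma(592, 47).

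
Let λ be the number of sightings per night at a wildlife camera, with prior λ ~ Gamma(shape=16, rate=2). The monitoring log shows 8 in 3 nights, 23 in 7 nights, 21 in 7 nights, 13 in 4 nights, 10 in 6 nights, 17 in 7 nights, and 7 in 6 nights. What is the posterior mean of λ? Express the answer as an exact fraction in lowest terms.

Total count: 8 + 23 + 21 + 13 + 10 + 17 + 7 = 99.
Total exposure: 3 + 7 + 7 + 4 + 6 + 7 + 6 = 40 nights.
By Gamma–Poisson conjugacy, the posterior is Gamma(α + Σx, β + Σt) = Gamma(16 + 99, 2 + 40) = Gamma(115, 42).
Posterior mean = α'/β' = 115/42.

115/42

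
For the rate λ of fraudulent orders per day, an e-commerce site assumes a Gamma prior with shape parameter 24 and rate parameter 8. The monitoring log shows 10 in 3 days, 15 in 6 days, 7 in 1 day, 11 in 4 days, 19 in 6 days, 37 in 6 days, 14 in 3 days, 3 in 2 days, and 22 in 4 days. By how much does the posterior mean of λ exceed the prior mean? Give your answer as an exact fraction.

Total count: 10 + 15 + 7 + 11 + 19 + 37 + 14 + 3 + 22 = 138.
Total exposure: 3 + 6 + 1 + 4 + 6 + 6 + 3 + 2 + 4 = 35 days.
Gamma(α, β) with Poisson data over total exposure Σt gives posterior Gamma(α+Σx, β+Σt) = Gamma(162, 43).
Posterior mean = 162/43 = 162/43; prior mean = 24/8 = 3. Difference = 162/43 − 3 = 33/43.

33/43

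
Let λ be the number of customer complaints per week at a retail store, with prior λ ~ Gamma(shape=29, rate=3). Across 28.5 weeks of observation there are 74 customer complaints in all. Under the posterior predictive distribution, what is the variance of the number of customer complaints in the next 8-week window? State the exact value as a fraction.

Total count 74 over total exposure 28.5 weeks.
Gamma(α, β) with Poisson data over total exposure Σt gives posterior Gamma(α+Σx, β+Σt) = Gamma(103, 63/2).
The posterior predictive for a window of length T is Negative Binomial with variance T·α'·(β'+T)/β'² = 8·103·(79/2)/(3969/4) = 130192/3969.

130192/3969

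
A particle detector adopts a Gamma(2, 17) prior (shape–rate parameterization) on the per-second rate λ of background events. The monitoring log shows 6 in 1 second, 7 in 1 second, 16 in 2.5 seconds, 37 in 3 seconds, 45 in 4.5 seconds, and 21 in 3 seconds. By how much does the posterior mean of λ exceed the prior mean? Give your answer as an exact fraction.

Total count: 6 + 7 + 16 + 37 + 45 + 21 = 132.
Total exposure: 1 + 1 + 2.5 + 3 + 4.5 + 3 = 15 seconds.
Posterior: α' = 2 + 132 = 134, β' = 17 + 15 = 32.
Posterior mean = 134/32 = 67/16; prior mean = 2/17 = 2/17. Difference = 67/16 − 2/17 = 1107/272.

1107/272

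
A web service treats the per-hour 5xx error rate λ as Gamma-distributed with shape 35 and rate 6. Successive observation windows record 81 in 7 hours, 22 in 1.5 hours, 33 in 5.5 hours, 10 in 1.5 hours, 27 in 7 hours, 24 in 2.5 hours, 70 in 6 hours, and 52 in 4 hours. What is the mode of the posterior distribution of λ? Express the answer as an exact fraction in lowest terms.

353/41

Total count: 81 + 22 + 33 + 10 + 27 + 24 + 70 + 52 = 319.
Total exposure: 7 + 1.5 + 5.5 + 1.5 + 7 + 2.5 + 6 + 4 = 35 hours.
By Gamma–Poisson conjugacy, the posterior is Gamma(α + Σx, β + Σt) = Gamma(35 + 319, 6 + 35) = Gamma(354, 41).
Posterior mode = (α'−1)/β' = 353/41.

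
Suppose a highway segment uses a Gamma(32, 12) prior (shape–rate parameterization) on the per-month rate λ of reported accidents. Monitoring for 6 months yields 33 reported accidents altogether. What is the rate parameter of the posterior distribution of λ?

Total count 33 over total exposure 6 months.
Gamma(α, β) with Poisson data over total exposure Σt gives posterior Gamma(α+Σx, β+Σt) = Gamma(65, 18).

18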